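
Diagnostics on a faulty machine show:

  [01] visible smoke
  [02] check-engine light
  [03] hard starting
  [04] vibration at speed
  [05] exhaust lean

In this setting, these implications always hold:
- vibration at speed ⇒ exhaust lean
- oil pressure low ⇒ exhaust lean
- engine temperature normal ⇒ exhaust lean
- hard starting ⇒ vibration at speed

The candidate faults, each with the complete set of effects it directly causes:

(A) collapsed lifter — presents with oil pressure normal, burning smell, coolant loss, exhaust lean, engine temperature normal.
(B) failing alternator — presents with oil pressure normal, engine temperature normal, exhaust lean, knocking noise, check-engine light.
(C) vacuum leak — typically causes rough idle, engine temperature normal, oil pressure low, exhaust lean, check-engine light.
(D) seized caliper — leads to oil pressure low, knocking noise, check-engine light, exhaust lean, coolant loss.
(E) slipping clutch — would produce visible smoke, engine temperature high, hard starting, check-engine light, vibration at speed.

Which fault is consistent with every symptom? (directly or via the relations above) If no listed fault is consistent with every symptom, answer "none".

Per-candidate check:
(A) collapsed lifter — visible smoke NO; check-engine light NO; hard starting NO; vibration at speed NO; exhaust lean yes
(B) failing alternator — visible smoke NO; check-engine light yes; hard starting NO; vibration at speed NO; exhaust lean yes
(C) vacuum leak — does not account for visible smoke, hard starting, vibration at speed
(D) seized caliper — does not account for visible smoke, hard starting, vibration at speed
(E) slipping clutch — visible smoke yes; check-engine light yes; hard starting yes; vibration at speed yes; exhaust lean yes (by vibration at speed → exhaust lean)
(E) is the only candidate with no mismatches.

E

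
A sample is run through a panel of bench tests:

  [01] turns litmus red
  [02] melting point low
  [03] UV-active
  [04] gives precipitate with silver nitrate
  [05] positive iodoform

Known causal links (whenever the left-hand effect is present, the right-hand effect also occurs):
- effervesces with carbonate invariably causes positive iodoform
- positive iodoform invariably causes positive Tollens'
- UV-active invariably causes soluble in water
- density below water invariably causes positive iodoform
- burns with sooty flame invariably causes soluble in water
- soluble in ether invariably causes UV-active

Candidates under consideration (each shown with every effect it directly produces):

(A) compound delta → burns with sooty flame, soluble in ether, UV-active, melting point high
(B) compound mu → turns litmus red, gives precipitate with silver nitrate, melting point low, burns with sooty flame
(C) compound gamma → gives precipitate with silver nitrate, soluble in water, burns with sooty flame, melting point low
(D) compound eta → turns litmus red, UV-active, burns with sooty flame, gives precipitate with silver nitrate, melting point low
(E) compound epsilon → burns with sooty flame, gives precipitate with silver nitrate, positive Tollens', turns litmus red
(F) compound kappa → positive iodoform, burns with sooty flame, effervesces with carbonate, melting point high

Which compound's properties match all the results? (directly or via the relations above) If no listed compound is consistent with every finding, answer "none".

none

Checking each candidate against the observations:
(A) compound delta — fails on turns litmus red, melting point low, gives precipitate with silver nitrate, positive iodoform (predicts melting point high, not melting point low)
(B) compound mu — turns litmus red yes; melting point low yes; UV-active NO; gives precipitate with silver nitrate yes; positive iodoform NO
(C) compound gamma — does not account for turns litmus red, UV-active, positive iodoform
(D) compound eta — turns litmus red yes; melting point low yes; UV-active yes; gives precipitate with silver nitrate yes; positive iodoform NO
(E) compound epsilon — turns litmus red yes; melting point low NO; UV-active NO; gives precipitate with silver nitrate yes; positive iodoform NO
(F) compound kappa — fails on turns litmus red, melting point low, UV-active, gives precipitate with silver nitrate (predicts melting point high, not melting point low)
None of the listed candidates fits everything.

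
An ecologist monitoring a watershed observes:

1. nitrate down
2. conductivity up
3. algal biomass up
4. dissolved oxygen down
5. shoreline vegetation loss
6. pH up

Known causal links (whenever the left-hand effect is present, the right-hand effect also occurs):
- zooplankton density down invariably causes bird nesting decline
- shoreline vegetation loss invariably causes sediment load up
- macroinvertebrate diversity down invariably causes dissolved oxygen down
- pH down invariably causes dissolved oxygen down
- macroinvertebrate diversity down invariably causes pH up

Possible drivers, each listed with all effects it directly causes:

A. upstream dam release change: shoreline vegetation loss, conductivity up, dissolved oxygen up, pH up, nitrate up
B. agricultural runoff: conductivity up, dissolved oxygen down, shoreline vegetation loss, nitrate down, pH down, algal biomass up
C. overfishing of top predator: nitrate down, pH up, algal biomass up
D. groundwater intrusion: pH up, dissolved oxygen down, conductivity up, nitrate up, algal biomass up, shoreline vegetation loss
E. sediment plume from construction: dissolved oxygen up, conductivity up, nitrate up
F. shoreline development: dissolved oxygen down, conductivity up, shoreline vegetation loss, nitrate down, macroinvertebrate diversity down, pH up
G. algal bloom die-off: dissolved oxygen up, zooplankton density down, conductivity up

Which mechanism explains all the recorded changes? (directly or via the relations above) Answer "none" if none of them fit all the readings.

Checking each candidate against the observations:
(A) upstream dam release change — nitrate down -; conductivity up +; algal biomass up -; dissolved oxygen down -; shoreline vegetation loss +; pH up +
(B) agricultural runoff — fails on pH up (predicts pH down, not pH up)
(C) overfishing of top predator — does not account for conductivity up, dissolved oxygen down, shoreline vegetation loss
(D) groundwater intrusion — fails on nitrate down (predicts nitrate up, not nitrate down)
(E) sediment plume from construction — nitrate down -; conductivity up +; algal biomass up -; dissolved oxygen down -; shoreline vegetation loss -; pH up -
(F) shoreline development — does not account for algal biomass up
(G) algal bloom die-off — nitrate down -; conductivity up +; algal biomass up -; dissolved oxygen down -; shoreline vegetation loss -; pH up -
None of the listed candidates fits everything.

none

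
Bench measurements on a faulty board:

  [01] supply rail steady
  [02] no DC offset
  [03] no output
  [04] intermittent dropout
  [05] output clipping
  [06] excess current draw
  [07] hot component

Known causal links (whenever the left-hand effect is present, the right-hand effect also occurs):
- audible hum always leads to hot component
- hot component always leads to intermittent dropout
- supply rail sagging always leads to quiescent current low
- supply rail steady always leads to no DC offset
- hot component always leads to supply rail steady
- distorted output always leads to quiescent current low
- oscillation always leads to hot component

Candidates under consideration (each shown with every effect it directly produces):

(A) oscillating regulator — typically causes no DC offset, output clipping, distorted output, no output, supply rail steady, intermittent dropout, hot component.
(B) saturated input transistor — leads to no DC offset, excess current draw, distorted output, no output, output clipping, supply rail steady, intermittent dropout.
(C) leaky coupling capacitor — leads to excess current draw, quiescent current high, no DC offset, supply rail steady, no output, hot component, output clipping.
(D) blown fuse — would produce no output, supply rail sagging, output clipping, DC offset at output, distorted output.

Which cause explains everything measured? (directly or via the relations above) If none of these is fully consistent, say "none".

Per-candidate check:
(A) oscillating regulator — does not account for excess current draw
(B) saturated input transistor — supply rail steady ✓; no DC offset ✓; no output ✓; intermittent dropout ✓; output clipping ✓; excess current draw ✓; hot component ✗
(C) leaky coupling capacitor — accounts for every observation (intermittent dropout through hot component → intermittent dropout)
(D) blown fuse — fails on supply rail steady, no DC offset, intermittent dropout, excess current draw, hot component (predicts supply rail sagging, not supply rail steady; predicts DC offset at output, not no DC offset)
Only (C) is consistent with every observation.

C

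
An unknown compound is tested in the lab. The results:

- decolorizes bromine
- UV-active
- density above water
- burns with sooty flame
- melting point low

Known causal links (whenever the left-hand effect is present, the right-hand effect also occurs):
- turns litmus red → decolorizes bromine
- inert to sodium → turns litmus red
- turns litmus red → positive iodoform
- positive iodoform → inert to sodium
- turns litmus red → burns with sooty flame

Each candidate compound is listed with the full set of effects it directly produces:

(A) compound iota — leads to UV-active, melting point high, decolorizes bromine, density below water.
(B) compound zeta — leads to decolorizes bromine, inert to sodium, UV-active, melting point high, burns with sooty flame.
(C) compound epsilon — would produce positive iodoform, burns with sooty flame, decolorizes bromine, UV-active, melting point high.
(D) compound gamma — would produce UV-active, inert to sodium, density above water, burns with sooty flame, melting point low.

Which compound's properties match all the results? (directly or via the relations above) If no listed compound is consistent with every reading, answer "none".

For each candidate, compare predicted effects to what was observed:
(A) compound iota — decolorizes bromine yes; UV-active yes; density above water NO; burns with sooty flame NO; melting point low NO
(B) compound zeta — decolorizes bromine yes; UV-active yes; density above water NO; burns with sooty flame yes; melting point low NO
(C) compound epsilon — decolorizes bromine yes; UV-active yes; density above water NO; burns with sooty flame yes; melting point low NO
(D) compound gamma — decolorizes bromine yes (by inert to sodium → turns litmus red → decolorizes bromine); UV-active yes; density above water yes; burns with sooty flame yes; melting point low yes
(D) is the only candidate with no mismatches.

D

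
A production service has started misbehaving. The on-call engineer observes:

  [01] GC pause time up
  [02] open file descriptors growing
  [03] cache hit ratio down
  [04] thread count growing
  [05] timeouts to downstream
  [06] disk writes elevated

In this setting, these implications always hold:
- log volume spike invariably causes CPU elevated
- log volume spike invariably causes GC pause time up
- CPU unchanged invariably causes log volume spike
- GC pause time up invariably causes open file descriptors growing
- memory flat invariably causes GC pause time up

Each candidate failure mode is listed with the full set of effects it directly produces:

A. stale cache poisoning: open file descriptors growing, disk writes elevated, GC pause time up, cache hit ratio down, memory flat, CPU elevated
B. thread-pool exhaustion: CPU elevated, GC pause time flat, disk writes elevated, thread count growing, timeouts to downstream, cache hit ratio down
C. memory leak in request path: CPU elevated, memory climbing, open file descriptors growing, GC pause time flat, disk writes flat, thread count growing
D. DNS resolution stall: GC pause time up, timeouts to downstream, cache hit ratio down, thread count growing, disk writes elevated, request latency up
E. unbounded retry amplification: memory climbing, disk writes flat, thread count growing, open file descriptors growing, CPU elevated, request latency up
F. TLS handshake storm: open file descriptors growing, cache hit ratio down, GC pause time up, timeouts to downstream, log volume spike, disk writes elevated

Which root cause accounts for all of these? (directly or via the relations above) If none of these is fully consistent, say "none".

D

Per-candidate check:
(A) stale cache poisoning — GC pause time up match; open file descriptors growing match; cache hit ratio down match; thread count growing miss; timeouts to downstream miss; disk writes elevated match
(B) thread-pool exhaustion — fails on GC pause time up, open file descriptors growing (predicts GC pause time flat, not GC pause time up)
(C) memory leak in request path — fails on GC pause time up, cache hit ratio down, timeouts to downstream, disk writes elevated (predicts GC pause time flat, not GC pause time up; predicts disk writes flat, not disk writes elevated)
(D) DNS resolution stall — GC pause time up match; open file descriptors growing match (through GC pause time up → open file descriptors growing); cache hit ratio down match; thread count growing match; timeouts to downstream match; disk writes elevated match
(E) unbounded retry amplification — fails on GC pause time up, cache hit ratio down, timeouts to downstream, disk writes elevated (predicts disk writes flat, not disk writes elevated)
(F) TLS handshake storm — GC pause time up match; open file descriptors growing match; cache hit ratio down match; thread count growing miss; timeouts to downstream match; disk writes elevated match
(D) is the only candidate with no mismatches.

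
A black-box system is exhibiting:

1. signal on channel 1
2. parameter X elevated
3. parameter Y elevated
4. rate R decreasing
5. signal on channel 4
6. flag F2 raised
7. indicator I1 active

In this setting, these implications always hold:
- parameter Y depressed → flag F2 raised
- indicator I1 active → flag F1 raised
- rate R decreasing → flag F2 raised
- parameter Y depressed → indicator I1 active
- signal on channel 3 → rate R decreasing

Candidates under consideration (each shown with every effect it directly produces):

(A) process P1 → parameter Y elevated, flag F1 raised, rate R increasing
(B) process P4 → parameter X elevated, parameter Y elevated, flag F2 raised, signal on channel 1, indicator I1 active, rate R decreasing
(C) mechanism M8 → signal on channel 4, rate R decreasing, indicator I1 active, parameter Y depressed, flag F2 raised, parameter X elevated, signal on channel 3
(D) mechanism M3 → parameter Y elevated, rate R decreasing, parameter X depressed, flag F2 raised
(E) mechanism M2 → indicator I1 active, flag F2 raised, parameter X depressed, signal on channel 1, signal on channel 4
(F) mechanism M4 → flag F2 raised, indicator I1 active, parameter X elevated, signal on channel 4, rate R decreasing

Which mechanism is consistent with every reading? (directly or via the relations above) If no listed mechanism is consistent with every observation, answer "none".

Per-candidate check:
(A) process P1 — signal on channel 1 NO; parameter X elevated NO; parameter Y elevated yes; rate R decreasing NO; signal on channel 4 NO; flag F2 raised NO; indicator I1 active NO
(B) process P4 — signal on channel 1 yes; parameter X elevated yes; parameter Y elevated yes; rate R decreasing yes; signal on channel 4 NO; flag F2 raised yes; indicator I1 active yes
(C) mechanism M8 — fails on signal on channel 1, parameter Y elevated (predicts parameter Y depressed, not parameter Y elevated)
(D) mechanism M3 — fails on signal on channel 1, parameter X elevated, signal on channel 4, indicator I1 active (predicts parameter X depressed, not parameter X elevated)
(E) mechanism M2 — signal on channel 1 yes; parameter X elevated NO; parameter Y elevated NO; rate R decreasing NO; signal on channel 4 yes; flag F2 raised yes; indicator I1 active yes
(F) mechanism M4 — does not account for signal on channel 1, parameter Y elevated
None of the listed candidates fits everything.

none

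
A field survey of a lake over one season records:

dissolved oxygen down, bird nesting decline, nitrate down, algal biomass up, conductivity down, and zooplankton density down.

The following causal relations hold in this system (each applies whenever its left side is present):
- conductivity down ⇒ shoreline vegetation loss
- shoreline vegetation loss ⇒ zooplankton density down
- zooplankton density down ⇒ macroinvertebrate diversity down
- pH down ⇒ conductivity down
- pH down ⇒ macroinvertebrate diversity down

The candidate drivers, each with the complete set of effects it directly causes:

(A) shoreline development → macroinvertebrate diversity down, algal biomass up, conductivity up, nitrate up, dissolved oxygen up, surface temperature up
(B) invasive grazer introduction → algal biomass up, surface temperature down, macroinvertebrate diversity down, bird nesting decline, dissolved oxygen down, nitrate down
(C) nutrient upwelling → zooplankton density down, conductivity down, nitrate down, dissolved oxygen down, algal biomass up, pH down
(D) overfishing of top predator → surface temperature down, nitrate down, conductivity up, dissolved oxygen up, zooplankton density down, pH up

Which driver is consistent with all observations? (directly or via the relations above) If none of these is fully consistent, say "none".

none

Testing each hypothesis:
(A) shoreline development — dissolved oxygen down NO; bird nesting decline NO; nitrate down NO; algal biomass up yes; conductivity down NO; zooplankton density down NO
(B) invasive grazer introduction — does not account for conductivity down, zooplankton density down
(C) nutrient upwelling — dissolved oxygen down yes; bird nesting decline NO; nitrate down yes; algal biomass up yes; conductivity down yes; zooplankton density down yes
(D) overfishing of top predator — fails on dissolved oxygen down, bird nesting decline, algal biomass up, conductivity down (predicts dissolved oxygen up, not dissolved oxygen down; predicts conductivity up, not conductivity down)
Every candidate fails on at least one observation.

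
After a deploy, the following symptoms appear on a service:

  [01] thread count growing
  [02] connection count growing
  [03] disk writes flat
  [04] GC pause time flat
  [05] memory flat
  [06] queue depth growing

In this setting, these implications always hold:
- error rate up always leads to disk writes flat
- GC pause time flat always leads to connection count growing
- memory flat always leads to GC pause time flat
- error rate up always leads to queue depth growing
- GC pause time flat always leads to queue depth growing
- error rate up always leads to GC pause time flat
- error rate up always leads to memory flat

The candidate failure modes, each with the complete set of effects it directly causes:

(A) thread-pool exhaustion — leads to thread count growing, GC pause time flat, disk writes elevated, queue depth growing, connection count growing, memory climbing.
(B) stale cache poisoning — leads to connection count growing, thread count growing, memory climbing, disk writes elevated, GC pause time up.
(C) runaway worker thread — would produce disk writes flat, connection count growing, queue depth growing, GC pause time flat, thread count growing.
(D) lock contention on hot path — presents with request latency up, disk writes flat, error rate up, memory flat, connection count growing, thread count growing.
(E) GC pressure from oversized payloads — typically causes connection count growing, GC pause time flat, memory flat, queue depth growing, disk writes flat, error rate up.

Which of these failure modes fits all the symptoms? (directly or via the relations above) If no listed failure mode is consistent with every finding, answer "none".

Testing each hypothesis:
(A) thread-pool exhaustion — fails on disk writes flat, memory flat (predicts disk writes elevated, not disk writes flat; predicts memory climbing, not memory flat)
(B) stale cache poisoning — thread count growing +; connection count growing +; disk writes flat -; GC pause time flat -; memory flat -; queue depth growing -
(C) runaway worker thread — does not account for memory flat
(D) lock contention on hot path — accounts for every observation (GC pause time flat via memory flat → GC pause time flat)
(E) GC pressure from oversized payloads — does not account for thread count growing
(D) is the only candidate with no mismatches.

D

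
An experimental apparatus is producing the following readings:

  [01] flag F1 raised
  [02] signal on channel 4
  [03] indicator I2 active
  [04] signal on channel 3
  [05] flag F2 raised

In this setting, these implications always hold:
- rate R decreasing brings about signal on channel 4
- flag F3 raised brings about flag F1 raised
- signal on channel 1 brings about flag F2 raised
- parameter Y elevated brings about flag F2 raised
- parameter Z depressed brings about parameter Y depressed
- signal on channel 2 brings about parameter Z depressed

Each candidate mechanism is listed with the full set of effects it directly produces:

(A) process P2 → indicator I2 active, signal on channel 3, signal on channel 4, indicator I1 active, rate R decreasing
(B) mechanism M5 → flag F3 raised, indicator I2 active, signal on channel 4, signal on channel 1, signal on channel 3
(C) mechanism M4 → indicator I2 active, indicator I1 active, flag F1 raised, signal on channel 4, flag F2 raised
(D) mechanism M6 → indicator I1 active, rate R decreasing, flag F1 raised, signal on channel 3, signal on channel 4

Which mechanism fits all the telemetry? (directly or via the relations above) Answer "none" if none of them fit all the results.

B

For each candidate, compare predicted effects to what was observed:
(A) process P2 — does not account for flag F1 raised, flag F2 raised
(B) mechanism M5 — accounts for every observation (flag F1 raised by flag F3 raised → flag F1 raised)
(C) mechanism M4 — flag F1 raised yes; signal on channel 4 yes; indicator I2 active yes; signal on channel 3 NO; flag F2 raised yes
(D) mechanism M6 — flag F1 raised yes; signal on channel 4 yes; indicator I2 active NO; signal on channel 3 yes; flag F2 raised NO
(B) is the only candidate with no mismatches.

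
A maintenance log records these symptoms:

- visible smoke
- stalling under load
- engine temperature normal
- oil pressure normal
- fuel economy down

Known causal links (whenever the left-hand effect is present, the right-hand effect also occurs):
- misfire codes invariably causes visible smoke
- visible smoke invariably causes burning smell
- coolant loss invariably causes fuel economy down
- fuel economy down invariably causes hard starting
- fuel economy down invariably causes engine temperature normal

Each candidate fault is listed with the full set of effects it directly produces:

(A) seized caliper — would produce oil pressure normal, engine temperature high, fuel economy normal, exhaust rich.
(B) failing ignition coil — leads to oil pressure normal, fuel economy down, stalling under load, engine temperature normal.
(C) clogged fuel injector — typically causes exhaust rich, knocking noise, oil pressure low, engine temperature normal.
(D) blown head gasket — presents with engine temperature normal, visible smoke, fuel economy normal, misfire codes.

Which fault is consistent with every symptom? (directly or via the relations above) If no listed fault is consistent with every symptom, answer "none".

none

Testing each hypothesis:
(A) seized caliper — fails on visible smoke, stalling under load, engine temperature normal, fuel economy down (predicts engine temperature high, not engine temperature normal; predicts fuel economy normal, not fuel economy down)
(B) failing ignition coil — does not account for visible smoke
(C) clogged fuel injector — fails on visible smoke, stalling under load, oil pressure normal, fuel economy down (predicts oil pressure low, not oil pressure normal)
(D) blown head gasket — fails on stalling under load, oil pressure normal, fuel economy down (predicts fuel economy normal, not fuel economy down)
No candidate is consistent with all observations.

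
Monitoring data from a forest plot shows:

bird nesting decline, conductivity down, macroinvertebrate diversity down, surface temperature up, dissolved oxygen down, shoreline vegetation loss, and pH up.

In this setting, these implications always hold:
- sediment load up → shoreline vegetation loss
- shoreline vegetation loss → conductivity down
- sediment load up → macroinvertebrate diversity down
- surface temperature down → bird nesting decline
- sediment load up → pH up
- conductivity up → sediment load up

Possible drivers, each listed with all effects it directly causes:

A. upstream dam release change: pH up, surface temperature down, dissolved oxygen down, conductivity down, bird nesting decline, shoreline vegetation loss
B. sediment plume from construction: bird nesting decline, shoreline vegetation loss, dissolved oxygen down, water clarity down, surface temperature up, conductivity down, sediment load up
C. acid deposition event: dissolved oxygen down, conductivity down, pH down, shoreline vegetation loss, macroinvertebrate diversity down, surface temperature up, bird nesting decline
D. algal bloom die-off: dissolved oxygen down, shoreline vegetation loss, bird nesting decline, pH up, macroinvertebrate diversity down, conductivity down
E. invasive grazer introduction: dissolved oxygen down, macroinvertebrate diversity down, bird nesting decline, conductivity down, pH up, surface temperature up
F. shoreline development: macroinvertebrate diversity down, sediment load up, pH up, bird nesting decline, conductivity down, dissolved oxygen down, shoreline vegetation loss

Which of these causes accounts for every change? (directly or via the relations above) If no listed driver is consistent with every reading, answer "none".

Per-candidate check:
(A) upstream dam release change — fails on macroinvertebrate diversity down, surface temperature up (predicts surface temperature down, not surface temperature up)
(B) sediment plume from construction — accounts for every observation (macroinvertebrate diversity down via sediment load up → macroinvertebrate diversity down)
(C) acid deposition event — fails on pH up (predicts pH down, not pH up)
(D) algal bloom die-off — does not account for surface temperature up
(E) invasive grazer introduction — does not account for shoreline vegetation loss
(F) shoreline development — does not account for surface temperature up
(B) alone accounts for all the evidence.

B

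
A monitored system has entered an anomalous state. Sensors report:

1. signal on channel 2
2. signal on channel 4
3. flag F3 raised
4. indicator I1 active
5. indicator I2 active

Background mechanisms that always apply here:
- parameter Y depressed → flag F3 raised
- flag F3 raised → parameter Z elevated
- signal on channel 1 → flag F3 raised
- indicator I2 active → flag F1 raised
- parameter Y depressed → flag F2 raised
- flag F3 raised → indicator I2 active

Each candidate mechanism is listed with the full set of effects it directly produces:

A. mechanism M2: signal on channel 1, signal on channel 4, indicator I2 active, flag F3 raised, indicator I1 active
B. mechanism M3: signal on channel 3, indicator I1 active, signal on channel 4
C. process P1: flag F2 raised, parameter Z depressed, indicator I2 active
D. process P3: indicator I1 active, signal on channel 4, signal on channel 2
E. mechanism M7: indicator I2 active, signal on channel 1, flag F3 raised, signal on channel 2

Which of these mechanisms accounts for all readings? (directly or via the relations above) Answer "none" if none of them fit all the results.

Per-candidate check:
(A) mechanism M2 — does not account for signal on channel 2
(B) mechanism M3 — does not account for signal on channel 2, flag F3 raised, indicator I2 active
(C) process P1 — does not account for signal on channel 2, signal on channel 4, flag F3 raised, indicator I1 active
(D) process P3 — does not account for flag F3 raised, indicator I2 active
(E) mechanism M7 — signal on channel 2 match; signal on channel 4 miss; flag F3 raised match; indicator I1 active miss; indicator I2 active match
No candidate is consistent with all observations.

none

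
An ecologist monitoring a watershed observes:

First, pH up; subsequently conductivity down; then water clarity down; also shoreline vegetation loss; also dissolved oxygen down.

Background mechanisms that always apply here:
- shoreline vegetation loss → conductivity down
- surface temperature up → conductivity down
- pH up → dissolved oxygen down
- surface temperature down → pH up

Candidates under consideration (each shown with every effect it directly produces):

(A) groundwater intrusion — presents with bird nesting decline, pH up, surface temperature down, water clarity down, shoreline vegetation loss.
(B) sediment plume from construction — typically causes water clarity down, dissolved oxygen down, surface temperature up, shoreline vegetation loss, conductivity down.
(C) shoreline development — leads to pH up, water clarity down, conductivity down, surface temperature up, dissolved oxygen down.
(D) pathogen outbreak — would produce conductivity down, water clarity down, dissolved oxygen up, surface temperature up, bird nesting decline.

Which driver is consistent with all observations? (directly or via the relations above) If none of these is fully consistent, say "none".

A

Checking each candidate against the observations:
(A) groundwater intrusion — accounts for every observation (conductivity down by shoreline vegetation loss → conductivity down)
(B) sediment plume from construction — pH up NO; conductivity down yes; water clarity down yes; shoreline vegetation loss yes; dissolved oxygen down yes
(C) shoreline development — pH up yes; conductivity down yes; water clarity down yes; shoreline vegetation loss NO; dissolved oxygen down yes
(D) pathogen outbreak — pH up NO; conductivity down yes; water clarity down yes; shoreline vegetation loss NO; dissolved oxygen down NO
Only (A) is consistent with every observation.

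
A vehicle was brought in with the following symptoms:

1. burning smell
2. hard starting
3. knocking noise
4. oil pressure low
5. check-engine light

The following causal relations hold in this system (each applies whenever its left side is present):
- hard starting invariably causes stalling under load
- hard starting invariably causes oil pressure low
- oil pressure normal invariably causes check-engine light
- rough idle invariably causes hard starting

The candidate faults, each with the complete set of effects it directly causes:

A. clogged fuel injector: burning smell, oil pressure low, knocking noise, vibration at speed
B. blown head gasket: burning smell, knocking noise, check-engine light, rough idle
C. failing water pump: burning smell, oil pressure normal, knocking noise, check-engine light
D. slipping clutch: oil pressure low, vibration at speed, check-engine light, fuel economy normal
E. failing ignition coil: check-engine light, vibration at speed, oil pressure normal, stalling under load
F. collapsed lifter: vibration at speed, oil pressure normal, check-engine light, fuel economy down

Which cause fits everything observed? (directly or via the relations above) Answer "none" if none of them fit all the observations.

Testing each hypothesis:
(A) clogged fuel injector — does not account for hard starting, check-engine light
(B) blown head gasket — burning smell +; hard starting + (by rough idle → hard starting); knocking noise +; oil pressure low + (by rough idle → hard starting → oil pressure low); check-engine light +
(C) failing water pump — burning smell +; hard starting -; knocking noise +; oil pressure low -; check-engine light +
(D) slipping clutch — burning smell -; hard starting -; knocking noise -; oil pressure low +; check-engine light +
(E) failing ignition coil — burning smell -; hard starting -; knocking noise -; oil pressure low -; check-engine light +
(F) collapsed lifter — burning smell -; hard starting -; knocking noise -; oil pressure low -; check-engine light +
(B) alone accounts for all the evidence.

B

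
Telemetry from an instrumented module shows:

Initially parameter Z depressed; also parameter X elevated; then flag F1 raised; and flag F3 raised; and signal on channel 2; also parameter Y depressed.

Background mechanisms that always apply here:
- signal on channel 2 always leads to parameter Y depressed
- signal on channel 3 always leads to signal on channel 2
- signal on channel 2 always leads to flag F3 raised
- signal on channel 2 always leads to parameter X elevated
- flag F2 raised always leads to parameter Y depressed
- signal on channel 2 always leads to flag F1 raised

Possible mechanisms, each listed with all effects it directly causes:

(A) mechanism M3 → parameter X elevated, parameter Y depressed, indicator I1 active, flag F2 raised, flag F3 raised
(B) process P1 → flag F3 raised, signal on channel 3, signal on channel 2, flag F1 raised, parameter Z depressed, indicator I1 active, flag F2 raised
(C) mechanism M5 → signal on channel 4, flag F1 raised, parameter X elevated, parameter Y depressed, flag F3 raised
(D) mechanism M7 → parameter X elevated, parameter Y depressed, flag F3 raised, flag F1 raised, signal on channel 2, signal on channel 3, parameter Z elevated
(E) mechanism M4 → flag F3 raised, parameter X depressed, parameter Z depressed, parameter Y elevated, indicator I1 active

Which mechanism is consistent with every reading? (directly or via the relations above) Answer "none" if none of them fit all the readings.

B

Testing each hypothesis:
(A) mechanism M3 — parameter Z depressed miss; parameter X elevated match; flag F1 raised miss; flag F3 raised match; signal on channel 2 miss; parameter Y depressed match
(B) process P1 — accounts for every observation (parameter X elevated through signal on channel 2 → parameter X elevated)
(C) mechanism M5 — parameter Z depressed miss; parameter X elevated match; flag F1 raised match; flag F3 raised match; signal on channel 2 miss; parameter Y depressed match
(D) mechanism M7 — fails on parameter Z depressed (predicts parameter Z elevated, not parameter Z depressed)
(E) mechanism M4 — parameter Z depressed match; parameter X elevated miss; flag F1 raised miss; flag F3 raised match; signal on channel 2 miss; parameter Y depressed miss
(B) alone accounts for all the evidence.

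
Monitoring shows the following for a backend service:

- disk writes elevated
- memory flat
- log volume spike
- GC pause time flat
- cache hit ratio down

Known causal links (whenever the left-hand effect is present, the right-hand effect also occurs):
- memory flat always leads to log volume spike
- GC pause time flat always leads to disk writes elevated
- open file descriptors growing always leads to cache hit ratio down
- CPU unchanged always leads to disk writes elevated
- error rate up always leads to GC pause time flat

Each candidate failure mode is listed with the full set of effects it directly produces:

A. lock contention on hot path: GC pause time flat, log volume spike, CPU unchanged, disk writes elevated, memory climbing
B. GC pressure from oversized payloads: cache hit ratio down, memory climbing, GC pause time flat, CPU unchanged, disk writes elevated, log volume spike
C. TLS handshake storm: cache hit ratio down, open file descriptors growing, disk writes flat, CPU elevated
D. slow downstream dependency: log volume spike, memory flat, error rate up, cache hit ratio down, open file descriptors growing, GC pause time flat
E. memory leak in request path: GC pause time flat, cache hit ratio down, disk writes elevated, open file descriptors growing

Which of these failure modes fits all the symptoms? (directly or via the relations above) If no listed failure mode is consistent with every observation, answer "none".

D

Testing each hypothesis:
(A) lock contention on hot path — disk writes elevated yes; memory flat NO; log volume spike yes; GC pause time flat yes; cache hit ratio down NO
(B) GC pressure from oversized payloads — disk writes elevated yes; memory flat NO; log volume spike yes; GC pause time flat yes; cache hit ratio down yes
(C) TLS handshake storm — fails on disk writes elevated, memory flat, log volume spike, GC pause time flat (predicts disk writes flat, not disk writes elevated)
(D) slow downstream dependency — accounts for every observation (disk writes elevated through GC pause time flat → disk writes elevated)
(E) memory leak in request path — disk writes elevated yes; memory flat NO; log volume spike NO; GC pause time flat yes; cache hit ratio down yes
(D) alone accounts for all the evidence.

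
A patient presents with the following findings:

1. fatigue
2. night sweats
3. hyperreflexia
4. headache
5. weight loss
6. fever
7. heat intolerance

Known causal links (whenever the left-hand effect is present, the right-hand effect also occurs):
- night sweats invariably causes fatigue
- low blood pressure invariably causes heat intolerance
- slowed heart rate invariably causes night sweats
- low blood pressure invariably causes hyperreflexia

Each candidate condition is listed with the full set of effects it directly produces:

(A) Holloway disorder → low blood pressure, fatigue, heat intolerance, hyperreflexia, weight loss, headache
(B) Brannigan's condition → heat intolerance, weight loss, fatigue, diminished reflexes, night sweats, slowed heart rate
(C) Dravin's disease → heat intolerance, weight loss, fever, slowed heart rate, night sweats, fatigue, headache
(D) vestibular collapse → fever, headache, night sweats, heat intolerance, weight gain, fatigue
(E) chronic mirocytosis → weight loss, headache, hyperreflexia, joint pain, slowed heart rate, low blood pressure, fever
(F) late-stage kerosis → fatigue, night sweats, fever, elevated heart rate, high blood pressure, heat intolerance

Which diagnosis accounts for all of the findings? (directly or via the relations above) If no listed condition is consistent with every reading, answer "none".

E

Testing each hypothesis:
(A) Holloway disorder — does not account for night sweats, fever
(B) Brannigan's condition — fails on hyperreflexia, headache, fever (predicts diminished reflexes, not hyperreflexia)
(C) Dravin's disease — fatigue +; night sweats +; hyperreflexia -; headache +; weight loss +; fever +; heat intolerance +
(D) vestibular collapse — fails on hyperreflexia, weight loss (predicts weight gain, not weight loss)
(E) chronic mirocytosis — fatigue + (by slowed heart rate → night sweats → fatigue); night sweats + (by slowed heart rate → night sweats); hyperreflexia +; headache +; weight loss +; fever +; heat intolerance + (by low blood pressure → heat intolerance)
(F) late-stage kerosis — does not account for hyperreflexia, headache, weight loss
(E) is the only candidate with no mismatches.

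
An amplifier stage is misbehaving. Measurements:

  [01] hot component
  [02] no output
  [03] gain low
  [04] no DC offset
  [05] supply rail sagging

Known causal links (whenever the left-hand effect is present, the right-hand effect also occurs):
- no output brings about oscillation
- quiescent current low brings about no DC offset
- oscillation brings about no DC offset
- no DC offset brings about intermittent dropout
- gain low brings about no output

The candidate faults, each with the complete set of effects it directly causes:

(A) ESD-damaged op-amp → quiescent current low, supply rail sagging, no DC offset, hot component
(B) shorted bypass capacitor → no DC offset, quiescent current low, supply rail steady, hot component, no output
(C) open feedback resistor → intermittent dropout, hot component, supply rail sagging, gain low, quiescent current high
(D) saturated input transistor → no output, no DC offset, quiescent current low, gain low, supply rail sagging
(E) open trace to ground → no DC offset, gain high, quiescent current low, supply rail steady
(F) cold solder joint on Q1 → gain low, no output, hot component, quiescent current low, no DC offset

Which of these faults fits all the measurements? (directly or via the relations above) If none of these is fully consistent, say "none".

Testing each hypothesis:
(A) ESD-damaged op-amp — does not account for no output, gain low
(B) shorted bypass capacitor — fails on gain low, supply rail sagging (predicts supply rail steady, not supply rail sagging)
(C) open feedback resistor — hot component yes; no output yes (by gain low → no output); gain low yes; no DC offset yes (by gain low → no output → oscillation → no DC offset); supply rail sagging yes
(D) saturated input transistor — does not account for hot component
(E) open trace to ground — fails on hot component, no output, gain low, supply rail sagging (predicts gain high, not gain low; predicts supply rail steady, not supply rail sagging)
(F) cold solder joint on Q1 — hot component yes; no output yes; gain low yes; no DC offset yes; supply rail sagging NO
Only (C) is consistent with every observation.

C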